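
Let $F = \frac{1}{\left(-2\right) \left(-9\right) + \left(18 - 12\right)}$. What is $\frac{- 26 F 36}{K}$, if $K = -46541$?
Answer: $\frac{39}{46541} \approx 0.00083797$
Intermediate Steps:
$F = \frac{1}{24}$ ($F = \frac{1}{18 + \left(18 - 12\right)} = \frac{1}{18 + 6} = \frac{1}{24} \approx 0.041667$)
$\frac{- 26 F 36}{K} = \frac{\left(-26\right) \frac{1}{24} \cdot 36}{-46541} = \left(- \frac{13}{12}\right) 36 \left(- \frac{1}{46541}\right) = \left(-39\right) \left(- \frac{1}{46541}\right) = \frac{39}{46541}$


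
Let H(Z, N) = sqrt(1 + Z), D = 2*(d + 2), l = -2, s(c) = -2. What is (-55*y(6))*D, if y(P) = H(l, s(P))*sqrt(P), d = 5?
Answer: -770*I*sqrt(6) ≈ -1886.1*I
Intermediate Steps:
D = 14 (D = 2*(5 + 2) = 2*7 = 14)
y(P) = I*sqrt(P) (y(P) = sqrt(1 - 2)*sqrt(P) = sqrt(-1)*sqrt(P) = I*sqrt(P))
(-55*y(6))*D = -55*I*sqrt(6)*14 = -770*I*sqrt(6)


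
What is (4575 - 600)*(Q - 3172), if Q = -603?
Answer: -15005625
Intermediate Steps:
(4575 - 600)*(Q - 3172) = (4575 - 600)*(-603 - 3172) = 3975*(-3775) = -15005625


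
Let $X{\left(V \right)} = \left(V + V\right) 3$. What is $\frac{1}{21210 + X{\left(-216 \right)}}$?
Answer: $\frac{1}{19914} \approx 5.0216 \cdot 10^{-5}$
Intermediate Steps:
$X{\left(V \right)} = 6 V$ ($X{\left(V \right)} = 2 V 3 = 6 V$)
$\frac{1}{21210 + X{\left(-216 \right)}} = \frac{1}{21210 + 6 \left(-216\right)} = \frac{1}{21210 - 1296} = \frac{1}{19914}$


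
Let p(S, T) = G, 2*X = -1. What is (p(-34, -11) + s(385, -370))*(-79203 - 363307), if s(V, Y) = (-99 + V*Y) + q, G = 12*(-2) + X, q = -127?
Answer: 63146398255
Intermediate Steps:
X = -1/2 (X = (1/2)*(-1) = -1/2 ≈ -0.50000)
G = -49/2 (G = 12*(-2) - 1/2 = -24 - 1/2 = -49/2 ≈ -24.500)
p(S, T) = -49/2
s(V, Y) = -226 + V*Y (s(V, Y) = (-99 + V*Y) - 127 = -226 + V*Y)
(p(-34, -11) + s(385, -370))*(-79203 - 363307) = (-49/2 + (-226 + 385*(-370)))*(-79203 - 363307) = (-49/2 + (-226 - 142450))*(-442510) = (-49/2 - 142676)*(-442510) = -285401/2*(-442510) = 63146398255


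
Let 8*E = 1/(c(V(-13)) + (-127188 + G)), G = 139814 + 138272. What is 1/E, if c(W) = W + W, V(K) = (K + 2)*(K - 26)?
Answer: 1214048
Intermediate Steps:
V(K) = (-26 + K)*(2 + K) (V(K) = (2 + K)*(-26 + K) = (-26 + K)*(2 + K))
c(W) = 2*W
G = 278086
E = 1/1214048 (E = 1/(8*(2*(-52 + (-13)**2 - 24*(-13)) + (-127188 + 278086))) = 1/(8*(2*(-52 + 169 + 312) + 150898)) = 1/(8*(2*429 + 150898)) = 1/(8*(858 + 150898)) = (1/8)/151756 = (1/8)*(1/151756) = 1/1214048 ≈ 8.2369e-7)
1/E = 1/(1/1214048) = 1214048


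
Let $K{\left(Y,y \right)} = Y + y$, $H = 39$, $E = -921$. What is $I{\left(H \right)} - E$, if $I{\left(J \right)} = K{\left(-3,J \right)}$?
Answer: $957$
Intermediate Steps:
$I{\left(J \right)} = -3 + J$
$I{\left(H \right)} - E = \left(-3 + 39\right) - -921 = 36 + 921 = 957$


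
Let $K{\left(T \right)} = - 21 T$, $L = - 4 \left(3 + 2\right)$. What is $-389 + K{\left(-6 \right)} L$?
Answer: $-2909$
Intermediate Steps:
$L = -20$ ($L = \left(-4\right) 5 = -20$)
$-389 + K{\left(-6 \right)} L = -389 + \left(-21\right) \left(-6\right) \left(-20\right) = -389 + 126 \left(-20\right) = -389 - 2520 = -2909$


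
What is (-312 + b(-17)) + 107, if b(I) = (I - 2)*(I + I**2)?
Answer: -5373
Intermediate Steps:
b(I) = (-2 + I)*(I + I**2)
(-312 + b(-17)) + 107 = (-312 - 17*(-2 + (-17)**2 - 1*(-17))) + 107 = (-312 - 17*(-2 + 289 + 17)) + 107 = (-312 - 17*304) + 107 = (-312 - 5168) + 107 = -5480 + 107 = -5373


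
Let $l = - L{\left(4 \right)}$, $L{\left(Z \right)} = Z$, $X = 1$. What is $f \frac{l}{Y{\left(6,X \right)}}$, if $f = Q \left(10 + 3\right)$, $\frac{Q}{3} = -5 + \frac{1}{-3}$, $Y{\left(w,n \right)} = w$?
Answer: $\frac{416}{3} \approx 138.67$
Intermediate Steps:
$l = -4$ ($l = \left(-1\right) 4 = -4$)
$Q = -16$ ($Q = 3 \left(-5 + \frac{1}{-3}\right) = 3 \left(-5 - \frac{1}{3}\right) = 3 \left(- \frac{16}{3}\right) = -16$)
$f = -208$ ($f = - 16 \left(10 + 3\right) = \left(-16\right) 13 = -208$)
$f \frac{l}{Y{\left(6,X \right)}} = - 208 \left(- \frac{4}{6}\right) = - 208 \left(\left(-4\right) \frac{1}{6}\right) = \left(-208\right) \left(- \frac{2}{3}\right) = \frac{416}{3}$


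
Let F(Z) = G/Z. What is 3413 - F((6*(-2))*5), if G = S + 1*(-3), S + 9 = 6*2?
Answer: 3413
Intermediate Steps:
S = 3 (S = -9 + 6*2 = -9 + 12 = 3)
G = 0 (G = 3 + 1*(-3) = 3 - 3 = 0)
F(Z) = 0 (F(Z) = 0/Z = 0)
3413 - F((6*(-2))*5) = 3413 - 1*0 = 3413 + 0 = 3413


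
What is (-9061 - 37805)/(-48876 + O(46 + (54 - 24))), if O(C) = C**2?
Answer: 23433/21550 ≈ 1.0874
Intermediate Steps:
(-9061 - 37805)/(-48876 + O(46 + (54 - 24))) = (-9061 - 37805)/(-48876 + (46 + (54 - 24))**2) = -46866/(-48876 + (46 + 30)**2) = -46866/(-48876 + 76**2) = -46866/(-48876 + 5776) = -46866/(-43100) = -46866*(-1/43100) = 23433/21550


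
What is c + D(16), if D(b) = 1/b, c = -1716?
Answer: -27455/16 ≈ -1715.9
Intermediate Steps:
c + D(16) = -1716 + 1/16 = -27455/16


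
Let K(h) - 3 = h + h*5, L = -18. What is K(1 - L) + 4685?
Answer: 4802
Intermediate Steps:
K(h) = 3 + 6*h (K(h) = 3 + (h + h*5) = 3 + (h + 5*h) = 3 + 6*h)
K(1 - L) + 4685 = (3 + 6*(1 - 1*(-18))) + 4685 = (3 + 6*(1 + 18)) + 4685 = (3 + 6*19) + 4685 = (3 + 114) + 4685 = 117 + 4685 = 4802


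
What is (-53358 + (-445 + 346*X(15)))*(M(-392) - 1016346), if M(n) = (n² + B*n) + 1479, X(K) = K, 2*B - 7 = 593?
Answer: 47582550239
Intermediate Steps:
B = 300 (B = 7/2 + (½)*593 = 7/2 + 593/2 = 300)
M(n) = 1479 + n² + 300*n (M(n) = (n² + 300*n) + 1479 = 1479 + n² + 300*n)
(-53358 + (-445 + 346*X(15)))*(M(-392) - 1016346) = (-53358 + (-445 + 346*15))*((1479 + (-392)² + 300*(-392)) - 1016346) = (-53358 + (-445 + 5190))*((1479 + 153664 - 117600) - 1016346) = (-53358 + 4745)*(37543 - 1016346) = -48613*(-978803) = 47582550239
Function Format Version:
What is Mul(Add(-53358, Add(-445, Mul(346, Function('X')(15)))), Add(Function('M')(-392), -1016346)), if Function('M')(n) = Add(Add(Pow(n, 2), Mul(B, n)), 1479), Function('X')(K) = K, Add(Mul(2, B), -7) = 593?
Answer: 47582550239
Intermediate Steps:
B = 300 (B = Add(Rational(7, 2), Mul(Rational(1, 2), 593)) = Add(Rational(7, 2), Rational(593, 2)) = 300)
Function('M')(n) = Add(1479, Pow(n, 2), Mul(300, n)) (Function('M')(n) = Add(Add(Pow(n, 2), Mul(300, n)), 1479) = Add(1479, Pow(n, 2), Mul(300, n)))
Mul(Add(-53358, Add(-445, Mul(346, Function('X')(15)))), Add(Function('M')(-392), -1016346)) = Mul(Add(-53358, Add(-445, Mul(346, 15))), Add(Add(1479, Pow(-392, 2), Mul(300, -392)), -1016346)) = Mul(Add(-53358, Add(-445, 5190)), Add(Add(1479, 153664, -117600), -1016346)) = Mul(Add(-53358, 4745), Add(37543, -1016346)) = Mul(-48613, -978803) = 47582550239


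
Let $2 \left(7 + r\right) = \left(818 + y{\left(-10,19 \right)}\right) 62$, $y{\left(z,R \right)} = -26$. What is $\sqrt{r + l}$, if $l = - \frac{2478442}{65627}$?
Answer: $\frac{\sqrt{105550284588171}}{65627} \approx 156.55$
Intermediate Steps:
$l = - \frac{2478442}{65627}$ ($l = \left(-2478442\right) \frac{1}{65627} = - \frac{2478442}{65627} \approx -37.766$)
$r = 24545$ ($r = -7 + \frac{\left(818 - 26\right) 62}{2} = -7 + \frac{792 \cdot 62}{2} = -7 + \frac{1}{2} \cdot 49104 = -7 + 24552 = 24545$)
$\sqrt{r + l} = \sqrt{24545 - \frac{2478442}{65627}} = \sqrt{\frac{1608336273}{65627}} = \frac{\sqrt{105550284588171}}{65627}$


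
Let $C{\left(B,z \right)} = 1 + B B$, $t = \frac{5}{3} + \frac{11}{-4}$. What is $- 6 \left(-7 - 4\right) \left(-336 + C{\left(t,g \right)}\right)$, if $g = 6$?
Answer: $- \frac{528781}{24} \approx -22033.0$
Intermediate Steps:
$t = - \frac{13}{12}$ ($t = 5 \cdot \frac{1}{3} + 11 \left(- \frac{1}{4}\right) = \frac{5}{3} - \frac{11}{4} = - \frac{13}{12} \approx -1.0833$)
$C{\left(B,z \right)} = 1 + B^{2}$
$- 6 \left(-7 - 4\right) \left(-336 + C{\left(t,g \right)}\right) = - 6 \left(-7 - 4\right) \left(-336 + \left(1 + \left(- \frac{13}{12}\right)^{2}\right)\right) = \left(-6\right) \left(-11\right) \left(-336 + \left(1 + \frac{169}{144}\right)\right) = 66 \left(-336 + \frac{313}{144}\right) = 66 \left(- \frac{48071}{144}\right) = - \frac{528781}{24}$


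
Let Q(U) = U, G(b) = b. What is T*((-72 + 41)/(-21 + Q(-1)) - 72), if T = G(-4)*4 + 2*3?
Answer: 7765/11 ≈ 705.91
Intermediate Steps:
T = -10 (T = -4*4 + 2*3 = -16 + 6 = -10)
T*((-72 + 41)/(-21 + Q(-1)) - 72) = -10*((-72 + 41)/(-21 - 1) - 72) = -10*(-31/(-22) - 72) = -10*(-31*(-1/22) - 72) = -10*(31/22 - 72) = -10*(-1553/22) = 7765/11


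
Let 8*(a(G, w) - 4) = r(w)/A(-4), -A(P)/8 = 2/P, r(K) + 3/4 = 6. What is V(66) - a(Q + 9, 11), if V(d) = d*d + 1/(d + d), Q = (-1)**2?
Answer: 18382187/4224 ≈ 4351.8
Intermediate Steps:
r(K) = 21/4 (r(K) = -3/4 + 6 = 21/4)
Q = 1
A(P) = -16/P
a(G, w) = 533/128 (a(G, w) = 4 + (21/(4*((-16/(-4)))))/8 = 4 + (21/(4*((-16*(-1/4)))))/8 = 4 + ((21/4)/4)/8 = 4 + ((21/4)*(1/4))/8 = 4 + (1/8)*(21/16) = 4 + 21/128 = 533/128)
V(d) = d**2 + 1/(2*d)
V(66) - a(Q + 9, 11) = (1/2 + 66**3)/66 - 1*533/128 = (1/2 + 287496)/66 - 533/128 = (1/66)*(574993/2) - 533/128 = 574993/132 - 533/128 = 18382187/4224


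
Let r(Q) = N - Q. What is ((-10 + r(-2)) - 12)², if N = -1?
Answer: 441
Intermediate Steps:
r(Q) = -1 - Q
((-10 + r(-2)) - 12)² = ((-10 + (-1 - 1*(-2))) - 12)² = ((-10 + (-1 + 2)) - 12)² = ((-10 + 1) - 12)² = (-9 - 12)² = (-21)² = 441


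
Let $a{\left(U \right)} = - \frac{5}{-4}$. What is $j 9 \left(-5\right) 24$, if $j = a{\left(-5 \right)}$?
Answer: $-1350$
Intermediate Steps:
$a{\left(U \right)} = \frac{5}{4}$ ($a{\left(U \right)} = \left(-5\right) \left(- \frac{1}{4}\right) = \frac{5}{4}$)
$j = \frac{5}{4} \approx 1.25$
$j 9 \left(-5\right) 24 = \frac{5}{4} \cdot 9 \left(-5\right) 24 = \frac{45}{4} \left(-5\right) 24 = \left(- \frac{225}{4}\right) 24 = -1350$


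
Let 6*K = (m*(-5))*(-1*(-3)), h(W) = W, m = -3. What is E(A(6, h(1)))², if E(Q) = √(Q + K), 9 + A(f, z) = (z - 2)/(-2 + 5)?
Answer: -11/6 ≈ -1.8333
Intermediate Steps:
A(f, z) = -29/3 + z/3 (A(f, z) = -9 + (z - 2)/(-2 + 5) = -9 + (-2 + z)/3 = -9 + (-2 + z)*(⅓) = -9 + (-⅔ + z/3) = -29/3 + z/3)
K = 15/2 (K = ((-3*(-5))*(-1*(-3)))/6 = (15*3)/6 = (⅙)*45 = 15/2 ≈ 7.5000)
E(Q) = √(15/2 + Q) (E(Q) = √(Q + 15/2) = √(15/2 + Q))
E(A(6, h(1)))² = (√(30 + 4*(-29/3 + (⅓)*1))/2)² = (√(30 + 4*(-29/3 + ⅓))/2)² = (√(30 + 4*(-28/3))/2)² = (√(30 - 112/3)/2)² = (√(-22/3)/2)² = ((I*√66/3)/2)² = (I*√66/6)² = -11/6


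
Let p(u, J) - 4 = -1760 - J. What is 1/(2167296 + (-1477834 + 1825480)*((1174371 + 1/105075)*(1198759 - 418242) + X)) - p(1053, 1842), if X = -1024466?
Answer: 40157229182184189066282337/11160986431957806855544 ≈ 3598.0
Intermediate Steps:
p(u, J) = -1756 - J (p(u, J) = 4 + (-1760 - J) = -1756 - J)
1/(2167296 + (-1477834 + 1825480)*((1174371 + 1/105075)*(1198759 - 418242) + X)) - p(1053, 1842) = 1/(2167296 + (-1477834 + 1825480)*((1174371 + 1/105075)*(1198759 - 418242) - 1024466)) - (-1756 - 1*1842) = 1/(2167296 + 347646*((1174371 + 1/105075)*780517 - 1024466)) - (-1756 - 1842) = 1/(2167296 + 347646*((123397032826/105075)*780517 - 1024466)) - 1*(-3598) = 1/(2167296 + 347646*(96313481870251042/105075 - 1024466)) + 3598 = 1/(2167296 + 347646*(96313374224486092/105075)) + 3598 = 1/(2167296 + 11160986431881897313144/35025) + 3598 = 1/(11160986431957806855544/35025) + 3598 = 35025/11160986431957806855544 + 3598 = 40157229182184189066282337/11160986431957806855544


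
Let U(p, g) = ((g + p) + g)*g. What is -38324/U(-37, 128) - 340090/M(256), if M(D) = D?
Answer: -37278179/28032 ≈ -1329.8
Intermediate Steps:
U(p, g) = g*(p + 2*g) (U(p, g) = (p + 2*g)*g = g*(p + 2*g))
-38324/U(-37, 128) - 340090/M(256) = -38324*1/(128*(-37 + 2*128)) - 340090/256 = -38324*1/(128*(-37 + 256)) - 340090*1/256 = -38324/(128*219) - 170045/128 = -38324/28032 - 170045/128 = -38324*1/28032 - 170045/128 = -9581/7008 - 170045/128 = -37278179/28032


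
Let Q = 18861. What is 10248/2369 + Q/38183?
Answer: 435981093/90455527 ≈ 4.8198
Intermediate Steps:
10248/2369 + Q/38183 = 10248/2369 + 18861/38183 = 435981093/90455527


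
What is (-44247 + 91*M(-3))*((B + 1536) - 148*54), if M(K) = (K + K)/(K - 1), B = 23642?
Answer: -758083053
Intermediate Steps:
M(K) = 2*K/(-1 + K) (M(K) = (2*K)/(-1 + K) = 2*K/(-1 + K))
(-44247 + 91*M(-3))*((B + 1536) - 148*54) = (-44247 + 91*(2*(-3)/(-1 - 3)))*((23642 + 1536) - 148*54) = (-44247 + 91*(2*(-3)/(-4)))*(25178 - 7992) = (-44247 + 91*(2*(-3)*(-¼)))*17186 = (-44247 + 91*(3/2))*17186 = (-44247 + 273/2)*17186 = -88221/2*17186 = -758083053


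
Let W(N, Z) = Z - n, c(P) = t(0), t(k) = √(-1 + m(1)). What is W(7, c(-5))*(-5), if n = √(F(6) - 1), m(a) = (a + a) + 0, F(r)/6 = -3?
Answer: -5 + 5*I*√19 ≈ -5.0 + 21.794*I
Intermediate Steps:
F(r) = -18 (F(r) = 6*(-3) = -18)
m(a) = 2*a (m(a) = 2*a + 0 = 2*a)
n = I*√19 (n = √(-18 - 1) = √(-19) = I*√19 ≈ 4.3589*I)
t(k) = 1 (t(k) = √(-1 + 2*1) = √(-1 + 2) = √1 = 1)
c(P) = 1
W(N, Z) = Z - I*√19
W(7, c(-5))*(-5) = (1 - I*√19)*(-5) = -5 + 5*I*√19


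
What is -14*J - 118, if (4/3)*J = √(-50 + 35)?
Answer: -118 - 21*I*√15/2 ≈ -118.0 - 40.666*I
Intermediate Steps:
J = 3*I*√15/4 (J = 3*√(-50 + 35)/4 = 3*√(-15)/4 = 3*(I*√15)/4 = 3*I*√15/4 ≈ 2.9047*I)
-14*J - 118 = -21*I*√15/2 - 118 = -118 - 21*I*√15/2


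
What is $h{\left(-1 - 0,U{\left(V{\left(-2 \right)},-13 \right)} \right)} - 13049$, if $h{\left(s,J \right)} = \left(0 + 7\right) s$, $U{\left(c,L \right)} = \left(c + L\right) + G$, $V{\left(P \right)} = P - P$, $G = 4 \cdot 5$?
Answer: $-13056$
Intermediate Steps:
$G = 20$
$V{\left(P \right)} = 0$
$U{\left(c,L \right)} = 20 + L + c$ ($U{\left(c,L \right)} = \left(c + L\right) + 20 = \left(L + c\right) + 20 = 20 + L + c$)
$h{\left(s,J \right)} = 7 s$
$h{\left(-1 - 0,U{\left(V{\left(-2 \right)},-13 \right)} \right)} - 13049 = 7 \left(-1 - 0\right) - 13049 = 7 \left(-1 + 0\right) - 13049 = 7 \left(-1\right) - 13049 = -7 - 13049 = -13056$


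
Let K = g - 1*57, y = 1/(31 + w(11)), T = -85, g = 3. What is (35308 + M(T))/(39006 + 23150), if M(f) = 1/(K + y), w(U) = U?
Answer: 40021597/70453826 ≈ 0.56805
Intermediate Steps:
y = 1/42 (y = 1/(31 + 11) = 1/42 ≈ 0.023810)
K = -54 (K = 3 - 1*57 = 3 - 57 = -54)
M(f) = -42/2267 (M(f) = 1/(-54 + 1/42) = 1/(-2267/42) = -42/2267)
(35308 + M(T))/(39006 + 23150) = (35308 - 42/2267)/(39006 + 23150) = (80043194/2267)/62156 = (80043194/2267)*(1/62156) = 40021597/70453826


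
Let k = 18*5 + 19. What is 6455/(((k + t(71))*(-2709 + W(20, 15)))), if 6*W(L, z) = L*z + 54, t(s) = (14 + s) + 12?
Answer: -1291/109180 ≈ -0.011825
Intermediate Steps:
t(s) = 26 + s
k = 109 (k = 90 + 19 = 109)
W(L, z) = 9 + L*z/6 (W(L, z) = (L*z + 54)/6 = (54 + L*z)/6 = 9 + L*z/6)
6455/(((k + t(71))*(-2709 + W(20, 15)))) = 6455/(((109 + (26 + 71))*(-2709 + (9 + (⅙)*20*15)))) = 6455/(((109 + 97)*(-2709 + (9 + 50)))) = 6455/((206*(-2709 + 59))) = 6455/((206*(-2650))) = 6455/(-545900) = 6455*(-1/545900) = -1291/109180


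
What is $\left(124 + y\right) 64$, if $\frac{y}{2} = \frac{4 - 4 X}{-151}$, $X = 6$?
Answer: $\frac{1200896}{151} \approx 7953.0$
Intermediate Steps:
$y = \frac{40}{151}$ ($y = 2 \frac{4 - 24}{-151} = 2 \left(4 - 24\right) \left(- \frac{1}{151}\right) = 2 \left(\left(-20\right) \left(- \frac{1}{151}\right)\right) = 2 \cdot \frac{20}{151} = \frac{40}{151} \approx 0.2649$)
$\left(124 + y\right) 64 = \left(124 + \frac{40}{151}\right) 64 = \frac{18764}{151} \cdot 64 = \frac{1200896}{151}$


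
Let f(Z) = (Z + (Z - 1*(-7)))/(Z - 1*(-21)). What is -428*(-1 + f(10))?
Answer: 1712/31 ≈ 55.226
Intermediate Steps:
f(Z) = (7 + 2*Z)/(21 + Z) (f(Z) = (Z + (Z + 7))/(Z + 21) = (Z + (7 + Z))/(21 + Z) = (7 + 2*Z)/(21 + Z))
-428*(-1 + f(10)) = -428*(-1 + (7 + 2*10)/(21 + 10)) = -428*(-1 + (7 + 20)/31) = -428*(-1 + (1/31)*27) = -428*(-1 + 27/31) = -428*(-4/31) = 1712/31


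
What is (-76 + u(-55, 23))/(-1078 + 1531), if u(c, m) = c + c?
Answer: -62/151 ≈ -0.41060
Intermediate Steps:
u(c, m) = 2*c
(-76 + u(-55, 23))/(-1078 + 1531) = (-76 + 2*(-55))/(-1078 + 1531) = (-76 - 110)/453 = -186*1/453 = -62/151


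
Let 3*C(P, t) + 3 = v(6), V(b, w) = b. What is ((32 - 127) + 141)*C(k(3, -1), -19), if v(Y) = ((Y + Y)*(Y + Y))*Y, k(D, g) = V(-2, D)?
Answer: 13202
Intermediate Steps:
k(D, g) = -2
v(Y) = 4*Y**3 (v(Y) = ((2*Y)*(2*Y))*Y = (4*Y**2)*Y = 4*Y**3)
C(P, t) = 287 (C(P, t) = -1 + (4*6**3)/3 = -1 + (4*216)/3 = -1 + (1/3)*864 = -1 + 288 = 287)
((32 - 127) + 141)*C(k(3, -1), -19) = ((32 - 127) + 141)*287 = (-95 + 141)*287 = 46*287 = 13202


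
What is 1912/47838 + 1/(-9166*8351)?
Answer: 1493413273/37365024846 ≈ 0.039968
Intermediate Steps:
1912/47838 + 1/(-9166*8351) = 1912*(1/47838) - 1/9166*1/8351 = 956/23919 - 1/76545266 = 1493413273/37365024846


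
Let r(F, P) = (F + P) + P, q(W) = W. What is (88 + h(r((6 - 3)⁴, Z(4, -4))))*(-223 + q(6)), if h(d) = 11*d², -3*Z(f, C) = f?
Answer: -131993939/9 ≈ -1.4666e+7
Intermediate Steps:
Z(f, C) = -f/3
r(F, P) = F + 2*P
(88 + h(r((6 - 3)⁴, Z(4, -4))))*(-223 + q(6)) = (88 + 11*((6 - 3)⁴ + 2*(-⅓*4))²)*(-223 + 6) = (88 + 11*(3⁴ + 2*(-4/3))²)*(-217) = (88 + 11*(81 - 8/3)²)*(-217) = (88 + 11*(235/3)²)*(-217) = (88 + 11*(55225/9))*(-217) = (88 + 607475/9)*(-217) = (608267/9)*(-217) = -131993939/9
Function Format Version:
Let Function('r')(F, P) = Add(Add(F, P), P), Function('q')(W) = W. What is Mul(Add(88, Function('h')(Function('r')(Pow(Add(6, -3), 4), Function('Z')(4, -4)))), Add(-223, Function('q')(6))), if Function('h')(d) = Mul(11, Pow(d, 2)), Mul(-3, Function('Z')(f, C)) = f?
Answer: Rational(-131993939, 9) ≈ -1.4666e+7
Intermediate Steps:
Function('Z')(f, C) = Mul(Rational(-1, 3), f)
Function('r')(F, P) = Add(F, Mul(2, P))
Mul(Add(88, Function('h')(Function('r')(Pow(Add(6, -3), 4), Function('Z')(4, -4)))), Add(-223, Function('q')(6))) = Mul(Add(88, Mul(11, Pow(Add(Pow(Add(6, -3), 4), Mul(2, Mul(Rational(-1, 3), 4))), 2))), Add(-223, 6)) = Mul(Add(88, Mul(11, Pow(Add(Pow(3, 4), Mul(2, Rational(-4, 3))), 2))), -217) = Mul(Add(88, Mul(11, Pow(Add(81, Rational(-8, 3)), 2))), -217) = Mul(Add(88, Mul(11, Pow(Rational(235, 3), 2))), -217) = Mul(Add(88, Mul(11, Rational(55225, 9))), -217) = Mul(Add(88, Rational(607475, 9)), -217) = Mul(Rational(608267, 9), -217) = Rational(-131993939, 9)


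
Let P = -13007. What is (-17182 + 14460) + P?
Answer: -15729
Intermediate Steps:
(-17182 + 14460) + P = (-17182 + 14460) - 13007 = -2722 - 13007 = -15729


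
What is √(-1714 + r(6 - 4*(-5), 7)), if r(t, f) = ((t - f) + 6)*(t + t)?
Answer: 3*I*√46 ≈ 20.347*I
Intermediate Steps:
r(t, f) = 2*t*(6 + t - f) (r(t, f) = (6 + t - f)*(2*t) = 2*t*(6 + t - f))
√(-1714 + r(6 - 4*(-5), 7)) = √(-1714 + 2*(6 - 4*(-5))*(6 + (6 - 4*(-5)) - 1*7)) = √(-1714 + 2*(6 + 20)*(6 + (6 + 20) - 7)) = √(-1714 + 2*26*(6 + 26 - 7)) = √(-1714 + 2*26*25) = √(-1714 + 1300) = √(-414) = 3*I*√46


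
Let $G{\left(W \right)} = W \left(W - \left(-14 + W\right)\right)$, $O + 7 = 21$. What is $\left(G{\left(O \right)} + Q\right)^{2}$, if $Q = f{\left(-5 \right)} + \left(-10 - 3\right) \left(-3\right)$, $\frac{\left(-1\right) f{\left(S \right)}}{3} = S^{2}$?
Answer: $25600$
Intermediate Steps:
$f{\left(S \right)} = - 3 S^{2}$
$O = 14$ ($O = -7 + 21 = 14$)
$G{\left(W \right)} = 14 W$ ($G{\left(W \right)} = W 14 = 14 W$)
$Q = -36$ ($Q = - 3 \left(-5\right)^{2} + \left(-10 - 3\right) \left(-3\right) = \left(-3\right) 25 - -39 = -75 + 39 = -36$)
$\left(G{\left(O \right)} + Q\right)^{2} = \left(14 \cdot 14 - 36\right)^{2} = \left(196 - 36\right)^{2} = 160^{2} = 25600$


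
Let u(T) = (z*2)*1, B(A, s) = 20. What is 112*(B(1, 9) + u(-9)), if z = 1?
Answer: 2464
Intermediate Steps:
u(T) = 2 (u(T) = (1*2)*1 = 2*1 = 2)
112*(B(1, 9) + u(-9)) = 112*(20 + 2) = 112*22 = 2464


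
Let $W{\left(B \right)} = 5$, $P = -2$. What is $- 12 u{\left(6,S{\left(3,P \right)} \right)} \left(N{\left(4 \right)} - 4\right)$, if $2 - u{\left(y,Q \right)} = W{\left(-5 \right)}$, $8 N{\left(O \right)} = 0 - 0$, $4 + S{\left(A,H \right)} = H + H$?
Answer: $-144$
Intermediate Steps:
$S{\left(A,H \right)} = -4 + 2 H$ ($S{\left(A,H \right)} = -4 + \left(H + H\right) = -4 + 2 H$)
$N{\left(O \right)} = 0$ ($N{\left(O \right)} = \frac{0 - 0}{8} = \frac{0 + 0}{8} = \frac{1}{8} \cdot 0 = 0$)
$u{\left(y,Q \right)} = -3$ ($u{\left(y,Q \right)} = 2 - 5 = -3$)
$- 12 u{\left(6,S{\left(3,P \right)} \right)} \left(N{\left(4 \right)} - 4\right) = \left(-12\right) \left(-3\right) \left(0 - 4\right) = 36 \left(0 - 4\right) = 36 \left(-4\right) = -144$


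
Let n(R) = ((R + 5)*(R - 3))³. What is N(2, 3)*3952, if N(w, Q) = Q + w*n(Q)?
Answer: 11856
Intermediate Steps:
n(R) = (-3 + R)³*(5 + R)³ (n(R) = ((5 + R)*(-3 + R))³ = ((-3 + R)*(5 + R))³ = (-3 + R)³*(5 + R)³)
N(w, Q) = Q + w*(-3 + Q)³*(5 + Q)³ (N(w, Q) = Q + w*((-3 + Q)³*(5 + Q)³) = Q + w*(-3 + Q)³*(5 + Q)³)
N(2, 3)*3952 = (3 + 2*(-3 + 3)³*(5 + 3)³)*3952 = (3 + 2*0³*8³)*3952 = (3 + 2*0*512)*3952 = (3 + 0)*3952 = 3*3952 = 11856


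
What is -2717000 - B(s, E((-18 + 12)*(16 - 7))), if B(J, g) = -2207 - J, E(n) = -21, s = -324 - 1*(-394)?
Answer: -2714723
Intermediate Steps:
s = 70 (s = -324 + 394 = 70)
-2717000 - B(s, E((-18 + 12)*(16 - 7))) = -2717000 - (-2207 - 1*70) = -2717000 - (-2207 - 70) = -2717000 - 1*(-2277) = -2717000 + 2277 = -2714723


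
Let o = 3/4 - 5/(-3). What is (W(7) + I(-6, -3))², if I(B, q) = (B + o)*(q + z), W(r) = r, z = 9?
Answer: 841/4 ≈ 210.25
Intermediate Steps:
o = 29/12 (o = 3*(¼) - 5*(-⅓) = ¾ + 5/3 = 29/12 ≈ 2.4167)
I(B, q) = (9 + q)*(29/12 + B) (I(B, q) = (B + 29/12)*(q + 9) = (29/12 + B)*(9 + q) = (9 + q)*(29/12 + B))
(W(7) + I(-6, -3))² = (7 + (87/4 + 9*(-6) + (29/12)*(-3) - 6*(-3)))² = (7 + (87/4 - 54 - 29/4 + 18))² = (7 - 43/2)² = (-29/2)² = 841/4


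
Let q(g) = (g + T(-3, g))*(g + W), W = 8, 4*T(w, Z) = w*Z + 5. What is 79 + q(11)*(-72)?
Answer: -5393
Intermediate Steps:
T(w, Z) = 5/4 + Z*w/4 (T(w, Z) = (w*Z + 5)/4 = (Z*w + 5)/4 = (5 + Z*w)/4 = 5/4 + Z*w/4)
q(g) = (8 + g)*(5/4 + g/4) (q(g) = (g + (5/4 + (¼)*g*(-3)))*(g + 8) = (g + (5/4 - 3*g/4))*(8 + g) = (5/4 + g/4)*(8 + g) = (8 + g)*(5/4 + g/4))
79 + q(11)*(-72) = 79 + (10 + (¼)*11² + (13/4)*11)*(-72) = 79 + (10 + (¼)*121 + 143/4)*(-72) = 79 + (10 + 121/4 + 143/4)*(-72) = 79 + 76*(-72) = 79 - 5472 = -5393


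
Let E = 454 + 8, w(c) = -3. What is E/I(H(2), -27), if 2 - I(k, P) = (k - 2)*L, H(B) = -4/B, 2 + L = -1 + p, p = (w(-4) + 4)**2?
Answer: -77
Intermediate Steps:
E = 462
p = 1 (p = (-3 + 4)**2 = 1**2 = 1)
L = -2 (L = -2 + (-1 + 1) = -2 + 0 = -2)
I(k, P) = -2 + 2*k (I(k, P) = 2 - (k - 2)*(-2) = 2 - (-2 + k)*(-2) = 2 - (4 - 2*k) = 2 + (-4 + 2*k) = -2 + 2*k)
E/I(H(2), -27) = 462/(-2 + 2*(-4/2)) = 462/(-2 + 2*(-4*1/2)) = 462/(-2 + 2*(-2)) = 462/(-2 - 4) = 462/(-6) = 462*(-1/6) = -77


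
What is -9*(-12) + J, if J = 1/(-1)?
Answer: 107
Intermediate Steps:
J = -1
-9*(-12) + J = -9*(-12) - 1 = 108 - 1 = 107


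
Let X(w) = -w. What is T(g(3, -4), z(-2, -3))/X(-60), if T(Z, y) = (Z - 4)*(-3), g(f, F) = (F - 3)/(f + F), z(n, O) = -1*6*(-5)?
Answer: -3/20 ≈ -0.15000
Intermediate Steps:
z(n, O) = 30 (z(n, O) = -6*(-5) = 30)
g(f, F) = (-3 + F)/(F + f)
T(Z, y) = 12 - 3*Z (T(Z, y) = (-4 + Z)*(-3) = 12 - 3*Z)
T(g(3, -4), z(-2, -3))/X(-60) = (12 - 3*(-3 - 4)/(-4 + 3))/((-1*(-60))) = (12 - 3*(-7)/(-1))/60 = (12 - (-3)*(-7))*(1/60) = (12 - 3*7)*(1/60) = (12 - 21)*(1/60) = -9*1/60 = -3/20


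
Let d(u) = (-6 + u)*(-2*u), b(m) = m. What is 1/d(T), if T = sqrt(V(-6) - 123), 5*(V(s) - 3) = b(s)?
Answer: 5*sqrt(3030)/(1212*(sqrt(3030) + 30*I)) ≈ 0.0031807 - 0.0017335*I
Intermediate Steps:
V(s) = 3 + s/5
T = I*sqrt(3030)/5 (T = sqrt((3 + (1/5)*(-6)) - 123) = sqrt((3 - 6/5) - 123) = sqrt(9/5 - 123) = sqrt(-606/5) = I*sqrt(3030)/5 ≈ 11.009*I)
d(u) = -2*u*(-6 + u)
1/d(T) = 1/(2*(I*sqrt(3030)/5)*(6 - I*sqrt(3030)/5)) = 1/(2*I*sqrt(3030)*(6 - I*sqrt(3030)/5)/5) = -I*sqrt(3030)/(1212*(6 - I*sqrt(3030)/5))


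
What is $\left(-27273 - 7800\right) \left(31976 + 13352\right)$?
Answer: $-1589788944$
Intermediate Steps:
$\left(-27273 - 7800\right) \left(31976 + 13352\right) = \left(-35073\right) 45328 = -1589788944$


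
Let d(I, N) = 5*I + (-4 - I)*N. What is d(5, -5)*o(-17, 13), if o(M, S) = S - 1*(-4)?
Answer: 1190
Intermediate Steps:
o(M, S) = 4 + S (o(M, S) = S + 4 = 4 + S)
d(I, N) = 5*I + N*(-4 - I)
d(5, -5)*o(-17, 13) = (-4*(-5) + 5*5 - 1*5*(-5))*(4 + 13) = (20 + 25 + 25)*17 = 70*17 = 1190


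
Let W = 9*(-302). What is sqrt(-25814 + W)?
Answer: 2*I*sqrt(7133) ≈ 168.91*I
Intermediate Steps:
W = -2718
sqrt(-25814 + W) = sqrt(-25814 - 2718) = sqrt(-28532) = 2*I*sqrt(7133)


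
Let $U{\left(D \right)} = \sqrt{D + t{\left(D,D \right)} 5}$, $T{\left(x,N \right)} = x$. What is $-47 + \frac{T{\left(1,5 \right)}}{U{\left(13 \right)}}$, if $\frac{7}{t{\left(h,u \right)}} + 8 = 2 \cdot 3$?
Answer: $-47 - \frac{i \sqrt{2}}{3} \approx -47.0 - 0.4714 i$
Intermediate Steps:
$t{\left(h,u \right)} = - \frac{7}{2}$ ($t{\left(h,u \right)} = \frac{7}{-8 + 2 \cdot 3} = \frac{7}{-8 + 6} = \frac{7}{-2} = 7 \left(- \frac{1}{2}\right) = - \frac{7}{2}$)
$U{\left(D \right)} = \sqrt{- \frac{35}{2} + D}$ ($U{\left(D \right)} = \sqrt{D - \frac{35}{2}} = \sqrt{- \frac{35}{2} + D}$)
$-47 + \frac{T{\left(1,5 \right)}}{U{\left(13 \right)}} = -47 + 1 \frac{1}{\frac{1}{2} \sqrt{-70 + 4 \cdot 13}} = -47 + 1 \frac{1}{\frac{1}{2} \sqrt{-70 + 52}} = -47 + 1 \frac{1}{\frac{1}{2} \sqrt{-18}} = -47 + 1 \frac{1}{\frac{1}{2} \cdot 3 i \sqrt{2}} = -47 + 1 \frac{1}{\frac{3}{2} i \sqrt{2}} = -47 + 1 \left(- \frac{i \sqrt{2}}{3}\right) = -47 - \frac{i \sqrt{2}}{3}$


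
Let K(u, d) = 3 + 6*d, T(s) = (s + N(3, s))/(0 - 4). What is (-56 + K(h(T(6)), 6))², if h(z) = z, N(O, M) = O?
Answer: 289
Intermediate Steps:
T(s) = -¾ - s/4 (T(s) = (s + 3)/(0 - 4) = (3 + s)/(-4) = (3 + s)*(-¼) = -¾ - s/4)
(-56 + K(h(T(6)), 6))² = (-56 + (3 + 6*6))² = (-56 + (3 + 36))² = (-56 + 39)² = (-17)² = 289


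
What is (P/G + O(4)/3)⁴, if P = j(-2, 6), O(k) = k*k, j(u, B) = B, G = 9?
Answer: 1296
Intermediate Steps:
O(k) = k²
P = 6
(P/G + O(4)/3)⁴ = (6/9 + 4²/3)⁴ = (6*(⅑) + 16*(⅓))⁴ = (⅔ + 16/3)⁴ = 6⁴ = 1296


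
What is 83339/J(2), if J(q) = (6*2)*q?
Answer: 83339/24 ≈ 3472.5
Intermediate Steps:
J(q) = 12*q
83339/J(2) = 83339/((12*2)) = 83339/24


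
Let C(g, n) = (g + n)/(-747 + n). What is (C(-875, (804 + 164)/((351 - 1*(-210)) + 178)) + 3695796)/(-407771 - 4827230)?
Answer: -2036624468397/2884825826065 ≈ -0.70598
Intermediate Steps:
C(g, n) = (g + n)/(-747 + n)
(C(-875, (804 + 164)/((351 - 1*(-210)) + 178)) + 3695796)/(-407771 - 4827230) = ((-875 + (804 + 164)/((351 - 1*(-210)) + 178))/(-747 + (804 + 164)/((351 - 1*(-210)) + 178)) + 3695796)/(-407771 - 4827230) = ((-875 + 968/((351 + 210) + 178))/(-747 + 968/((351 + 210) + 178)) + 3695796)/(-5235001) = ((-875 + 968/(561 + 178))/(-747 + 968/(561 + 178)) + 3695796)*(-1/5235001) = ((-875 + 968/739)/(-747 + 968/739) + 3695796)*(-1/5235001) = (-645657/739/(-551065/739) + 3695796)*(-1/5235001) = (-739/551065*(-645657/739) + 3695796)*(-1/5235001) = (645657/551065 + 3695796)*(-1/5235001) = (2036624468397/551065)*(-1/5235001) = -2036624468397/2884825826065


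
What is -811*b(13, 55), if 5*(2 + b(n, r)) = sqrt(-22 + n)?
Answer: 1622 - 2433*I/5 ≈ 1622.0 - 486.6*I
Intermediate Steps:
b(n, r) = -2 + sqrt(-22 + n)/5
-811*b(13, 55) = -811*(-2 + sqrt(-22 + 13)/5) = -811*(-2 + sqrt(-9)/5) = -811*(-2 + (3*I)/5) = -811*(-2 + 3*I/5) = 1622 - 2433*I/5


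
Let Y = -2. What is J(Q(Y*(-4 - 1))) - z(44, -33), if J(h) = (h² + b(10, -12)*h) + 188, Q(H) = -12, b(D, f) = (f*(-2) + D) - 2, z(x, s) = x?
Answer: -96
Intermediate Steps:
b(D, f) = -2 + D - 2*f (b(D, f) = (-2*f + D) - 2 = (D - 2*f) - 2 = -2 + D - 2*f)
J(h) = 188 + h² + 32*h (J(h) = (h² + (-2 + 10 - 2*(-12))*h) + 188 = (h² + (-2 + 10 + 24)*h) + 188 = (h² + 32*h) + 188 = 188 + h² + 32*h)
J(Q(Y*(-4 - 1))) - z(44, -33) = (188 + (-12)² + 32*(-12)) - 1*44 = (188 + 144 - 384) - 44 = -52 - 44 = -96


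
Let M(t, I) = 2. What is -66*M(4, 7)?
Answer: -132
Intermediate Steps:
-66*M(4, 7) = -66*2 = -132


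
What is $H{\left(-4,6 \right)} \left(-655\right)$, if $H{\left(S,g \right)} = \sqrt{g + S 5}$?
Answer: $- 655 i \sqrt{14} \approx - 2450.8 i$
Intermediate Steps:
$H{\left(S,g \right)} = \sqrt{g + 5 S}$
$H{\left(-4,6 \right)} \left(-655\right) = \sqrt{6 + 5 \left(-4\right)} \left(-655\right) = \sqrt{6 - 20} \left(-655\right) = \sqrt{-14} \left(-655\right) = i \sqrt{14} \left(-655\right) = - 655 i \sqrt{14}$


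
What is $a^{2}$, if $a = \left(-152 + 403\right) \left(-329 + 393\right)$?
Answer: $258052096$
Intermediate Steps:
$a = 16064$ ($a = 251 \cdot 64 = 16064$)
$a^{2} = 16064^{2} = 258052096$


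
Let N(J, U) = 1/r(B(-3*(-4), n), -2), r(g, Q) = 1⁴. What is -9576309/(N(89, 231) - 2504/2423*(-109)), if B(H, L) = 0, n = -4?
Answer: -23203396707/275359 ≈ -84266.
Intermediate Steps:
r(g, Q) = 1
N(J, U) = 1 (N(J, U) = 1/1 = 1)
-9576309/(N(89, 231) - 2504/2423*(-109)) = -9576309/(1 - 2504/2423*(-109)) = -9576309/(1 - 2504*(1/2423)*(-109)) = -9576309/(1 - 2504*(-109)/2423) = -9576309/(1 - 1*(-272936/2423)) = -9576309/(1 + 272936/2423) = -9576309/275359/2423 = -9576309*2423/275359 = -23203396707/275359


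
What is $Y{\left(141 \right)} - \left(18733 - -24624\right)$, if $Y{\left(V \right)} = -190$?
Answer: $-43547$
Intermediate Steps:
$Y{\left(141 \right)} - \left(18733 - -24624\right) = -190 - \left(18733 - -24624\right) = -190 - \left(18733 + 24624\right) = -190 - 43357 = -43547$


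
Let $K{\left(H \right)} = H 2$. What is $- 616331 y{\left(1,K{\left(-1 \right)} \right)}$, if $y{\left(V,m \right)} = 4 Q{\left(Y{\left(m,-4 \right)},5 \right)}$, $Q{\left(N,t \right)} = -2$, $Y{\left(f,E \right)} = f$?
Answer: $4930648$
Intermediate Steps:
$K{\left(H \right)} = 2 H$
$y{\left(V,m \right)} = -8$ ($y{\left(V,m \right)} = 4 \left(-2\right) = -8$)
$- 616331 y{\left(1,K{\left(-1 \right)} \right)} = \left(-616331\right) \left(-8\right) = 4930648$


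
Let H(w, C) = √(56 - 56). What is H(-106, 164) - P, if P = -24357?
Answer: 24357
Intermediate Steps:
H(w, C) = 0 (H(w, C) = √0 = 0)
H(-106, 164) - P = 0 - 1*(-24357) = 0 + 24357 = 24357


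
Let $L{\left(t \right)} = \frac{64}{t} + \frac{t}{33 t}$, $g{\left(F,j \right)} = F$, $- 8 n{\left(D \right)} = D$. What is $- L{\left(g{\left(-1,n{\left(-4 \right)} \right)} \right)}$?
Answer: $\frac{2111}{33} \approx 63.97$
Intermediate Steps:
$n{\left(D \right)} = - \frac{D}{8}$
$L{\left(t \right)} = \frac{1}{33} + \frac{64}{t}$ ($L{\left(t \right)} = \frac{64}{t} + t \frac{1}{33 t} = \frac{64}{t} + \frac{1}{33} = \frac{1}{33} + \frac{64}{t}$)
$- L{\left(g{\left(-1,n{\left(-4 \right)} \right)} \right)} = - \frac{2112 - 1}{33 \left(-1\right)} = - \frac{\left(-1\right) 2111}{33} = \left(-1\right) \left(- \frac{2111}{33}\right) = \frac{2111}{33}$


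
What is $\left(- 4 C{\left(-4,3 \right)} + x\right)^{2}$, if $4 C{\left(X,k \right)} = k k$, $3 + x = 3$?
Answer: $81$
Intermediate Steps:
$x = 0$ ($x = -3 + 3 = 0$)
$C{\left(X,k \right)} = \frac{k^{2}}{4}$ ($C{\left(X,k \right)} = \frac{k k}{4} = \frac{k^{2}}{4}$)
$\left(- 4 C{\left(-4,3 \right)} + x\right)^{2} = \left(- 4 \frac{3^{2}}{4} + 0\right)^{2} = \left(- 4 \cdot \frac{1}{4} \cdot 9 + 0\right)^{2} = \left(\left(-4\right) \frac{9}{4} + 0\right)^{2} = \left(-9 + 0\right)^{2} = \left(-9\right)^{2} = 81$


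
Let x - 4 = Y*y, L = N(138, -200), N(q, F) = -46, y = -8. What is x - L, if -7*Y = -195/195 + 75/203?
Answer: 70026/1421 ≈ 49.279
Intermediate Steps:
L = -46
Y = 128/1421 (Y = -(-195/195 + 75/203)/7 = -(-195*1/195 + 75*(1/203))/7 = -(-1 + 75/203)/7 = -⅐*(-128/203) = 128/1421 ≈ 0.090077)
x = 4660/1421 (x = 4 + (128/1421)*(-8) = 4 - 1024/1421 = 4660/1421 ≈ 3.2794)
x - L = 4660/1421 - 1*(-46) = 4660/1421 + 46 = 70026/1421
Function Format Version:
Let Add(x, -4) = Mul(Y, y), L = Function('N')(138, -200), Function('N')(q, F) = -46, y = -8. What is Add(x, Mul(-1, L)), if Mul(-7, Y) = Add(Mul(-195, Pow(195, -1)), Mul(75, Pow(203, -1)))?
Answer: Rational(70026, 1421) ≈ 49.279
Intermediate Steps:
L = -46
Y = Rational(128, 1421) (Y = Mul(Rational(-1, 7), Add(Mul(-195, Pow(195, -1)), Mul(75, Pow(203, -1)))) = Mul(Rational(-1, 7), Add(Mul(-195, Rational(1, 195)), Mul(75, Rational(1, 203)))) = Mul(Rational(-1, 7), Add(-1, Rational(75, 203))) = Mul(Rational(-1, 7), Rational(-128, 203)) = Rational(128, 1421) ≈ 0.090077)
x = Rational(4660, 1421) (x = Add(4, Mul(Rational(128, 1421), -8)) = Add(4, Rational(-1024, 1421)) = Rational(4660, 1421) ≈ 3.2794)
Add(x, Mul(-1, L)) = Add(Rational(4660, 1421), Mul(-1, -46)) = Add(Rational(4660, 1421), 46) = Rational(70026, 1421)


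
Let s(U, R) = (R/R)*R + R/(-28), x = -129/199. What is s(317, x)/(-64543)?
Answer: 81/8363572 ≈ 9.6849e-6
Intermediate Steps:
x = -129/199 (x = -129*1/199 = -129/199 ≈ -0.64824)
s(U, R) = 27*R/28 (s(U, R) = 1*R + R*(-1/28) = R - R/28 = 27*R/28)
s(317, x)/(-64543) = ((27/28)*(-129/199))/(-64543) = -3483/5572*(-1/64543) = 81/8363572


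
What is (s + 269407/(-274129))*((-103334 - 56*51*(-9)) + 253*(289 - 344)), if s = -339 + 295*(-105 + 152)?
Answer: -339412191375615/274129 ≈ -1.2381e+9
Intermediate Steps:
s = 13526 (s = -339 + 295*47 = -339 + 13865 = 13526)
(s + 269407/(-274129))*((-103334 - 56*51*(-9)) + 253*(289 - 344)) = (13526 + 269407/(-274129))*((-103334 - 56*51*(-9)) + 253*(289 - 344)) = (13526 + 269407*(-1/274129))*((-103334 - 2856*(-9)) + 253*(-55)) = (13526 - 269407/274129)*((-103334 - 1*(-25704)) - 13915) = 3707599447*((-103334 + 25704) - 13915)/274129 = 3707599447*(-77630 - 13915)/274129 = (3707599447/274129)*(-91545) = -339412191375615/274129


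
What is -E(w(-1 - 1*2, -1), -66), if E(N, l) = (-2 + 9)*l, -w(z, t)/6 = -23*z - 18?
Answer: 462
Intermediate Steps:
w(z, t) = 108 + 138*z (w(z, t) = -6*(-23*z - 18) = -6*(-18 - 23*z) = 108 + 138*z)
E(N, l) = 7*l
-E(w(-1 - 1*2, -1), -66) = -7*(-66) = -1*(-462) = 462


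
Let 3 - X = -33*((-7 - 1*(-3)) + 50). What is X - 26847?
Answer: -25326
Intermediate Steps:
X = 1521 (X = 3 - (-33)*((-7 - 1*(-3)) + 50) = 3 - (-33)*((-7 + 3) + 50) = 3 - (-33)*(-4 + 50) = 3 - (-33)*46 = 3 - 1*(-1518) = 3 + 1518 = 1521)
X - 26847 = 1521 - 26847 = -25326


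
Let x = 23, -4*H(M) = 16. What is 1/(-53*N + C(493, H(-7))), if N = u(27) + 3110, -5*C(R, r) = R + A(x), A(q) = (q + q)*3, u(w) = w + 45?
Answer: -5/843861 ≈ -5.9251e-6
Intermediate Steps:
u(w) = 45 + w
H(M) = -4 (H(M) = -¼*16 = -4)
A(q) = 6*q (A(q) = (2*q)*3 = 6*q)
C(R, r) = -138/5 - R/5 (C(R, r) = -(R + 6*23)/5 = -(R + 138)/5 = -(138 + R)/5 = -138/5 - R/5)
N = 3182 (N = (45 + 27) + 3110 = 72 + 3110 = 3182)
1/(-53*N + C(493, H(-7))) = 1/(-53*3182 + (-138/5 - ⅕*493)) = 1/(-168646 + (-138/5 - 493/5)) = 1/(-168646 - 631/5) = 1/(-843861/5) = -5/843861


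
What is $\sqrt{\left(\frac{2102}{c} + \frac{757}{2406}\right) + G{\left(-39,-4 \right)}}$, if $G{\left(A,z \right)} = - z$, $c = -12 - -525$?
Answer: $\frac{\sqrt{158214096870}}{137142} \approx 2.9004$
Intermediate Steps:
$c = 513$ ($c = -12 + 525 = 513$)
$\sqrt{\left(\frac{2102}{c} + \frac{757}{2406}\right) + G{\left(-39,-4 \right)}} = \sqrt{\left(\frac{2102}{513} + \frac{757}{2406}\right) - -4} = \sqrt{\left(2102 \cdot \frac{1}{513} + 757 \cdot \frac{1}{2406}\right) + 4} = \sqrt{\left(\frac{2102}{513} + \frac{757}{2406}\right) + 4} = \sqrt{\frac{1815251}{411426} + 4} = \sqrt{\frac{3460955}{411426}} = \frac{\sqrt{158214096870}}{137142}$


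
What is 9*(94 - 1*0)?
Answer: 846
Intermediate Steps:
9*(94 - 1*0) = 9*(94 + 0) = 9*94 = 846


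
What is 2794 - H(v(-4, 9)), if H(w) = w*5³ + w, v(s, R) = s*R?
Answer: 7330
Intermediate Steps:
v(s, R) = R*s
H(w) = 126*w (H(w) = w*125 + w = 125*w + w = 126*w)
2794 - H(v(-4, 9)) = 2794 - 126*9*(-4) = 2794 - 126*(-36) = 2794 - 1*(-4536) = 2794 + 4536 = 7330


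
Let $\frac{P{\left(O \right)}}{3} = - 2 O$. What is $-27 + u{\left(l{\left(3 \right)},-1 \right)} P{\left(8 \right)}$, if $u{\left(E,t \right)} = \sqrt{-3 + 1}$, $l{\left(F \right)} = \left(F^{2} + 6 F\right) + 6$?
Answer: $-27 - 48 i \sqrt{2} \approx -27.0 - 67.882 i$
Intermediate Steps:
$l{\left(F \right)} = 6 + F^{2} + 6 F$
$u{\left(E,t \right)} = i \sqrt{2}$ ($u{\left(E,t \right)} = \sqrt{-2} = i \sqrt{2}$)
$P{\left(O \right)} = - 6 O$ ($P{\left(O \right)} = 3 \left(- 2 O\right) = - 6 O$)
$-27 + u{\left(l{\left(3 \right)},-1 \right)} P{\left(8 \right)} = -27 + i \sqrt{2} \left(\left(-6\right) 8\right) = -27 + i \sqrt{2} \left(-48\right) = -27 - 48 i \sqrt{2}$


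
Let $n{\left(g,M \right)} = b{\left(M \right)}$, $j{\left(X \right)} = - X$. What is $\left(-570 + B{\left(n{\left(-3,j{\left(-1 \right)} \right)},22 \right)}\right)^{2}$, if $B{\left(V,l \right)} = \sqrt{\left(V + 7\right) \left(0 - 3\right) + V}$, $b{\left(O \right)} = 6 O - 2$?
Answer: $\left(570 - i \sqrt{29}\right)^{2} \approx 3.2487 \cdot 10^{5} - 6139.0 i$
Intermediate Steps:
$b{\left(O \right)} = -2 + 6 O$
$n{\left(g,M \right)} = -2 + 6 M$
$B{\left(V,l \right)} = \sqrt{-21 - 2 V}$ ($B{\left(V,l \right)} = \sqrt{\left(7 + V\right) \left(-3\right) + V} = \sqrt{\left(-21 - 3 V\right) + V} = \sqrt{-21 - 2 V}$)
$\left(-570 + B{\left(n{\left(-3,j{\left(-1 \right)} \right)},22 \right)}\right)^{2} = \left(-570 + \sqrt{-21 - 2 \left(-2 + 6 \left(\left(-1\right) \left(-1\right)\right)\right)}\right)^{2} = \left(-570 + \sqrt{-21 - 2 \left(-2 + 6 \cdot 1\right)}\right)^{2} = \left(-570 + \sqrt{-21 - 2 \left(-2 + 6\right)}\right)^{2} = \left(-570 + \sqrt{-21 - 8}\right)^{2} = \left(-570 + \sqrt{-29}\right)^{2} = \left(-570 + i \sqrt{29}\right)^{2}$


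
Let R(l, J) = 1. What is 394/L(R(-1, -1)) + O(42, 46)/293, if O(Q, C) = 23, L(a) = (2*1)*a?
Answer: 57744/293 ≈ 197.08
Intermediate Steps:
L(a) = 2*a
394/L(R(-1, -1)) + O(42, 46)/293 = 394/((2*1)) + 23/293 = 394/2 + 23*(1/293) = 394*(1/2) + 23/293 = 197 + 23/293 = 57744/293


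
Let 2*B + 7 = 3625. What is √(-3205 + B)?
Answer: 2*I*√349 ≈ 37.363*I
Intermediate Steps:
B = 1809 (B = -7/2 + (½)*3625 = -7/2 + 3625/2 = 1809)
√(-3205 + B) = √(-3205 + 1809) = √(-1396) = 2*I*√349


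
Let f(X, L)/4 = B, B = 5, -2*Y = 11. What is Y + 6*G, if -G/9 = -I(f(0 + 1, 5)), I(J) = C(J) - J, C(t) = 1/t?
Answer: -5414/5 ≈ -1082.8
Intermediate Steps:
Y = -11/2 (Y = -1/2*11 = -11/2 ≈ -5.5000)
f(X, L) = 20 (f(X, L) = 4*5 = 20)
I(J) = 1/J - J
G = -3591/20 (G = -(-9)*(1/20 - 1*20) = -(-9)*(1/20 - 20) = -(-9)*(-399)/20 = -9*399/20 = -3591/20 ≈ -179.55)
Y + 6*G = -11/2 + 6*(-3591/20) = -11/2 - 10773/10 = -5414/5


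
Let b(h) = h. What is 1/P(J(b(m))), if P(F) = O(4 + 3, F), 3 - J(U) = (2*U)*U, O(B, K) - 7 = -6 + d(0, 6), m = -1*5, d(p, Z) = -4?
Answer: -1/3 ≈ -0.33333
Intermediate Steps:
m = -5
O(B, K) = -3 (O(B, K) = 7 + (-6 - 4) = 7 - 10 = -3)
J(U) = 3 - 2*U**2 (J(U) = 3 - 2*U*U = 3 - 2*U**2)
P(F) = -3
1/P(J(b(m))) = 1/(-3) = -1/3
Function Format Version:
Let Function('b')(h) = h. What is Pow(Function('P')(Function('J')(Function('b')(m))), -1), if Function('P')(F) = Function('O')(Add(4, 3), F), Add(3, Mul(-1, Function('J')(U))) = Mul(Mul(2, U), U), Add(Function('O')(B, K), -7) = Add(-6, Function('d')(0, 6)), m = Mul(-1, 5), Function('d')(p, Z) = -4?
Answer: Rational(-1, 3) ≈ -0.33333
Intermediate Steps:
m = -5
Function('O')(B, K) = -3 (Function('O')(B, K) = Add(7, Add(-6, -4)) = Add(7, -10) = -3)
Function('J')(U) = Add(3, Mul(-2, Pow(U, 2))) (Function('J')(U) = Add(3, Mul(-1, Mul(Mul(2, U), U))) = Add(3, Mul(-1, Mul(2, Pow(U, 2)))) = Add(3, Mul(-2, Pow(U, 2))))
Function('P')(F) = -3
Pow(Function('P')(Function('J')(Function('b')(m))), -1) = Pow(-3, -1) = Rational(-1, 3)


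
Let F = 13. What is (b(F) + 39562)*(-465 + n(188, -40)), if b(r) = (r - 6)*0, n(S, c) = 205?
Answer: -10286120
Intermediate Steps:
b(r) = 0 (b(r) = (-6 + r)*0 = 0)
(b(F) + 39562)*(-465 + n(188, -40)) = (0 + 39562)*(-465 + 205) = 39562*(-260) = -10286120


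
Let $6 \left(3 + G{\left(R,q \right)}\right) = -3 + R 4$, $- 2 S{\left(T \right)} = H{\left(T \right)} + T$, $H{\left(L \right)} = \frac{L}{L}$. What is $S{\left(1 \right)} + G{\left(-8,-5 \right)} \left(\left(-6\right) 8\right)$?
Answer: $423$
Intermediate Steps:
$H{\left(L \right)} = 1$
$S{\left(T \right)} = - \frac{1}{2} - \frac{T}{2}$ ($S{\left(T \right)} = - \frac{1 + T}{2} = - \frac{1}{2} - \frac{T}{2}$)
$G{\left(R,q \right)} = - \frac{7}{2} + \frac{2 R}{3}$ ($G{\left(R,q \right)} = -3 + \frac{-3 + R 4}{6} = -3 + \frac{-3 + 4 R}{6} = -3 + \left(- \frac{1}{2} + \frac{2 R}{3}\right) = - \frac{7}{2} + \frac{2 R}{3}$)
$S{\left(1 \right)} + G{\left(-8,-5 \right)} \left(\left(-6\right) 8\right) = \left(- \frac{1}{2} - \frac{1}{2}\right) + \left(- \frac{7}{2} + \frac{2}{3} \left(-8\right)\right) \left(\left(-6\right) 8\right) = \left(- \frac{1}{2} - \frac{1}{2}\right) + \left(- \frac{7}{2} - \frac{16}{3}\right) \left(-48\right) = -1 - -424 = -1 + 424 = 423$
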